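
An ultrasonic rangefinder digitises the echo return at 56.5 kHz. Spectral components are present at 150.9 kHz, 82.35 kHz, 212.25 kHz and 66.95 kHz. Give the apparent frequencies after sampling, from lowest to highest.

10.45 kHz, 13.75 kHz, 18.6 kHz, 25.85 kHz

fs/2 = 28.25 kHz.
150.9 kHz mod fs = 37.9 kHz.
37.9 kHz > fs/2 = 28.25 kHz, folds to fs − 37.9 kHz = 18.6 kHz.
82.35 kHz mod fs = 25.85 kHz.
25.85 kHz ≤ fs/2 = 28.25 kHz, appears at 25.85 kHz.
212.25 kHz mod fs = 42.75 kHz.
42.75 kHz > fs/2 = 28.25 kHz, folds to fs − 42.75 kHz = 13.75 kHz.
66.95 kHz mod fs = 10.45 kHz.
10.45 kHz ≤ fs/2 = 28.25 kHz, appears at 10.45 kHz.
Distinct values: {10.45 kHz, 13.75 kHz, 18.6 kHz, 25.85 kHz}.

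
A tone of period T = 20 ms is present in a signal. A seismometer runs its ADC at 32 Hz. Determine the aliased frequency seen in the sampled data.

T = 20 ms → f = 1/T = 50 Hz.
50 Hz mod fs = 18 Hz.
18 Hz > fs/2 = 16 Hz, folds to fs − 18 Hz = 14 Hz.

14 Hz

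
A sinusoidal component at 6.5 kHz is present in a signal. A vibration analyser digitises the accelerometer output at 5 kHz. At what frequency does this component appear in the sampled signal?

1.5 kHz

6.5 kHz mod fs = 1.5 kHz.
1.5 kHz ≤ fs/2 = 2.5 kHz, appears at 1.5 kHz.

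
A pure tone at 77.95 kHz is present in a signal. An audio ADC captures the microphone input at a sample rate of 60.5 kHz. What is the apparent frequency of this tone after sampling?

77.95 kHz mod fs = 17.45 kHz.
17.45 kHz ≤ fs/2 = 30.25 kHz, appears at 17.45 kHz.

17.45 kHz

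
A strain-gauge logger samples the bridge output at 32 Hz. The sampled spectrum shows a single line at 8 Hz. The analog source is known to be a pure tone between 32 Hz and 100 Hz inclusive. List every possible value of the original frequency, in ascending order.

Frequencies that alias to 8 Hz are k·fs ± 8 Hz for integer k ≥ 0.
k=0: 8 Hz.
k=1: 24 Hz, 40 Hz.
k=2: 56 Hz, 72 Hz.
k=3: 88 Hz, 104 Hz.
k=4: 120 Hz, 136 Hz.
Within [32 Hz, 100 Hz]: 40 Hz, 56 Hz, 72 Hz, 88 Hz.

40 Hz, 56 Hz, 72 Hz, 88 Hz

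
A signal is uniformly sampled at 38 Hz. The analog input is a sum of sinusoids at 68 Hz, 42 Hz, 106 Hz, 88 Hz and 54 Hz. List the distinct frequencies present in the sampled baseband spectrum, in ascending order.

fs/2 = 19 Hz.
68 Hz mod fs = 30 Hz.
30 Hz > fs/2 = 19 Hz, folds to fs − 30 Hz = 8 Hz.
42 Hz mod fs = 4 Hz.
4 Hz ≤ fs/2 = 19 Hz, appears at 4 Hz.
106 Hz mod fs = 30 Hz.
30 Hz > fs/2 = 19 Hz, folds to fs − 30 Hz = 8 Hz.
88 Hz mod fs = 12 Hz.
12 Hz ≤ fs/2 = 19 Hz, appears at 12 Hz.
54 Hz mod fs = 16 Hz.
16 Hz ≤ fs/2 = 19 Hz, appears at 16 Hz.
Distinct values: {4 Hz, 8 Hz, 12 Hz, 16 Hz}.

4 Hz, 8 Hz, 12 Hz, 16 Hz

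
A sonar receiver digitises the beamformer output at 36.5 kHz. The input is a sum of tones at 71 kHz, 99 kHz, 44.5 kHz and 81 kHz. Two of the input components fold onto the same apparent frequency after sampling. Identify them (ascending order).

44.5 kHz, 81 kHz

fs/2 = 18.25 kHz.
71 kHz mod fs = 34.5 kHz.
34.5 kHz > fs/2 = 18.25 kHz, folds to fs − 34.5 kHz = 2 kHz.
99 kHz mod fs = 26 kHz.
26 kHz > fs/2 = 18.25 kHz, folds to fs − 26 kHz = 10.5 kHz.
44.5 kHz mod fs = 8 kHz.
8 kHz ≤ fs/2 = 18.25 kHz, appears at 8 kHz.
81 kHz mod fs = 8 kHz.
8 kHz ≤ fs/2 = 18.25 kHz, appears at 8 kHz.
44.5 kHz and 81 kHz both map to 8 kHz.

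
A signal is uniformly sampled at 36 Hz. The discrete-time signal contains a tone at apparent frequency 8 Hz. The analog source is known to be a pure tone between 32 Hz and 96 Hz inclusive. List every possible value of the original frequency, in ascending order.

44 Hz, 64 Hz, 80 Hz

Frequencies that alias to 8 Hz are k·fs ± 8 Hz for integer k ≥ 0.
k=0: 8 Hz.
k=1: 28 Hz, 44 Hz.
k=2: 64 Hz, 80 Hz.
k=3: 100 Hz, 116 Hz.
Within [32 Hz, 96 Hz]: 44 Hz, 64 Hz, 80 Hz.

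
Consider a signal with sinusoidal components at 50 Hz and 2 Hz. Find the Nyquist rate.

100 Hz

Highest-frequency component: 50 Hz.
Nyquist rate = 2 × 50 Hz = 100 Hz.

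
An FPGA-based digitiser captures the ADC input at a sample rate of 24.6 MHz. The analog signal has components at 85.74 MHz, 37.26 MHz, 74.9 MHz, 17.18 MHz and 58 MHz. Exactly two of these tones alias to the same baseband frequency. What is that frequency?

fs/2 = 12.3 MHz.
85.74 MHz mod fs = 11.94 MHz.
11.94 MHz ≤ fs/2 = 12.3 MHz, appears at 11.94 MHz.
37.26 MHz mod fs = 12.66 MHz.
12.66 MHz > fs/2 = 12.3 MHz, folds to fs − 12.66 MHz = 11.94 MHz.
74.9 MHz mod fs = 1.1 MHz.
1.1 MHz ≤ fs/2 = 12.3 MHz, appears at 1.1 MHz.
17.18 MHz > fs/2 = 12.3 MHz, folds to fs − 17.18 MHz = 7.42 MHz.
58 MHz mod fs = 8.8 MHz.
8.8 MHz ≤ fs/2 = 12.3 MHz, appears at 8.8 MHz.
37.26 MHz and 85.74 MHz both map to 11.94 MHz.

11.94 MHz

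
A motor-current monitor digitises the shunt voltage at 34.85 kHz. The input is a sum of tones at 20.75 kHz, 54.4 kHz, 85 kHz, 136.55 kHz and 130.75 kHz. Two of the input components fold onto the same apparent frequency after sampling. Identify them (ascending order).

fs/2 = 17.425 kHz.
20.75 kHz > fs/2 = 17.425 kHz, folds to fs − 20.75 kHz = 14.1 kHz.
54.4 kHz mod fs = 19.55 kHz.
19.55 kHz > fs/2 = 17.425 kHz, folds to fs − 19.55 kHz = 15.3 kHz.
85 kHz mod fs = 15.3 kHz.
15.3 kHz ≤ fs/2 = 17.425 kHz, appears at 15.3 kHz.
136.55 kHz mod fs = 32 kHz.
32 kHz > fs/2 = 17.425 kHz, folds to fs − 32 kHz = 2.85 kHz.
130.75 kHz mod fs = 26.2 kHz.
26.2 kHz > fs/2 = 17.425 kHz, folds to fs − 26.2 kHz = 8.65 kHz.
54.4 kHz and 85 kHz both map to 15.3 kHz.

54.4 kHz, 85 kHz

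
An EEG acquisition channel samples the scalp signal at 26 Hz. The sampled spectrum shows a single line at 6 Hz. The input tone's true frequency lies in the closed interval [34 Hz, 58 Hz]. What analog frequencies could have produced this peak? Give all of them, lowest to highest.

46 Hz, 58 Hz

Frequencies that alias to 6 Hz are k·fs ± 6 Hz for integer k ≥ 0.
k=0: 6 Hz.
k=1: 20 Hz, 32 Hz.
k=2: 46 Hz, 58 Hz.
k=3: 72 Hz, 84 Hz.
Within [34 Hz, 58 Hz]: 46 Hz, 58 Hz.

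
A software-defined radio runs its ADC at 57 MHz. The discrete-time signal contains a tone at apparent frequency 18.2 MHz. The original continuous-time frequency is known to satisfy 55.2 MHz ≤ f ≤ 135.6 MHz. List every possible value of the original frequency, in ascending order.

Frequencies that alias to 18.2 MHz are k·fs ± 18.2 MHz for integer k ≥ 0.
k=0: 18.2 MHz.
k=1: 38.8 MHz, 75.2 MHz.
k=2: 95.8 MHz, 132.2 MHz.
k=3: 152.8 MHz, 189.2 MHz.
Within [55.2 MHz, 135.6 MHz]: 75.2 MHz, 95.8 MHz, 132.2 MHz.

75.2 MHz, 95.8 MHz, 132.2 MHz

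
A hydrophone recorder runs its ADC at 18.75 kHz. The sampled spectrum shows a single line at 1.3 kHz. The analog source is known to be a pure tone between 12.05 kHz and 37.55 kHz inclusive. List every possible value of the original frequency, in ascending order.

17.45 kHz, 20.05 kHz, 36.2 kHz

Frequencies that alias to 1.3 kHz are k·fs ± 1.3 kHz for integer k ≥ 0.
k=0: 1.3 kHz.
k=1: 17.45 kHz, 20.05 kHz.
k=2: 36.2 kHz, 38.8 kHz.
k=3: 54.95 kHz, 57.55 kHz.
Within [12.05 kHz, 37.55 kHz]: 17.45 kHz, 20.05 kHz, 36.2 kHz.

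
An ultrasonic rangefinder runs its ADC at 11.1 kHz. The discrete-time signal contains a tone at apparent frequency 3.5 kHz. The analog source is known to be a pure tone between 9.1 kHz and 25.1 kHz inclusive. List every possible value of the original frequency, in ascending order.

14.6 kHz, 18.7 kHz

Frequencies that alias to 3.5 kHz are k·fs ± 3.5 kHz for integer k ≥ 0.
k=0: 3.5 kHz.
k=1: 7.6 kHz, 14.6 kHz.
k=2: 18.7 kHz, 25.7 kHz.
k=3: 29.8 kHz, 36.8 kHz.
Within [9.1 kHz, 25.1 kHz]: 14.6 kHz, 18.7 kHz.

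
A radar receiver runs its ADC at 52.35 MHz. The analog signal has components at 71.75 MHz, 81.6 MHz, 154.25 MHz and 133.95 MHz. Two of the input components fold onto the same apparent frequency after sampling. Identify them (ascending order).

81.6 MHz, 133.95 MHz

fs/2 = 26.175 MHz.
71.75 MHz mod fs = 19.4 MHz.
19.4 MHz ≤ fs/2 = 26.175 MHz, appears at 19.4 MHz.
81.6 MHz mod fs = 29.25 MHz.
29.25 MHz > fs/2 = 26.175 MHz, folds to fs − 29.25 MHz = 23.1 MHz.
154.25 MHz mod fs = 49.55 MHz.
49.55 MHz > fs/2 = 26.175 MHz, folds to fs − 49.55 MHz = 2.8 MHz.
133.95 MHz mod fs = 29.25 MHz.
29.25 MHz > fs/2 = 26.175 MHz, folds to fs − 29.25 MHz = 23.1 MHz.
81.6 MHz and 133.95 MHz both map to 23.1 MHz.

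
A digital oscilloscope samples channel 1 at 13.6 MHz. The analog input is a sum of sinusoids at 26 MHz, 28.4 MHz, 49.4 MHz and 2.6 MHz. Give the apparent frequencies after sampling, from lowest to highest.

1.2 MHz, 2.6 MHz, 5 MHz

fs/2 = 6.8 MHz.
26 MHz mod fs = 12.4 MHz.
12.4 MHz > fs/2 = 6.8 MHz, folds to fs − 12.4 MHz = 1.2 MHz.
28.4 MHz mod fs = 1.2 MHz.
1.2 MHz ≤ fs/2 = 6.8 MHz, appears at 1.2 MHz.
49.4 MHz mod fs = 8.6 MHz.
8.6 MHz > fs/2 = 6.8 MHz, folds to fs − 8.6 MHz = 5 MHz.
2.6 MHz ≤ fs/2 = 6.8 MHz, passes unchanged.
Distinct values: {1.2 MHz, 2.6 MHz, 5 MHz}.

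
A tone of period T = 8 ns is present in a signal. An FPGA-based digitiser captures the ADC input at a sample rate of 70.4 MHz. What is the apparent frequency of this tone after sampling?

15.8 MHz

T = 8 ns → f = 1/T = 125 MHz.
125 MHz mod fs = 54.6 MHz.
54.6 MHz > fs/2 = 35.2 MHz, folds to fs − 54.6 MHz = 15.8 MHz.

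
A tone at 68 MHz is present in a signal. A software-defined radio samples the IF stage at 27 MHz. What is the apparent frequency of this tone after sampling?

13 MHz

68 MHz mod fs = 14 MHz.
14 MHz > fs/2 = 13.5 MHz, folds to fs − 14 MHz = 13 MHz.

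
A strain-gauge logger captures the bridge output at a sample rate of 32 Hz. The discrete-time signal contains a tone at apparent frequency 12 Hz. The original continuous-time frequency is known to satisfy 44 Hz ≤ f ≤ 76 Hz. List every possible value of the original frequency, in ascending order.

44 Hz, 52 Hz, 76 Hz

Frequencies that alias to 12 Hz are k·fs ± 12 Hz for integer k ≥ 0.
k=0: 12 Hz.
k=1: 20 Hz, 44 Hz.
k=2: 52 Hz, 76 Hz.
k=3: 84 Hz, 108 Hz.
Within [44 Hz, 76 Hz]: 44 Hz, 52 Hz, 76 Hz.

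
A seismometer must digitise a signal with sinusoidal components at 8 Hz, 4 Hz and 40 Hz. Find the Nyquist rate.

80 Hz

Highest-frequency component: 40 Hz.
Nyquist rate = 2 × 40 Hz = 80 Hz.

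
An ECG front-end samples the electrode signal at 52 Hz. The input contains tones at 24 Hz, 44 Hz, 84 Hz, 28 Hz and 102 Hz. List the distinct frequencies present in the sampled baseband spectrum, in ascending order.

2 Hz, 8 Hz, 20 Hz, 24 Hz

fs/2 = 26 Hz.
24 Hz ≤ fs/2 = 26 Hz, passes unchanged.
44 Hz > fs/2 = 26 Hz, folds to fs − 44 Hz = 8 Hz.
84 Hz mod fs = 32 Hz.
32 Hz > fs/2 = 26 Hz, folds to fs − 32 Hz = 20 Hz.
28 Hz > fs/2 = 26 Hz, folds to fs − 28 Hz = 24 Hz.
102 Hz mod fs = 50 Hz.
50 Hz > fs/2 = 26 Hz, folds to fs − 50 Hz = 2 Hz.
Distinct values: {2 Hz, 8 Hz, 20 Hz, 24 Hz}.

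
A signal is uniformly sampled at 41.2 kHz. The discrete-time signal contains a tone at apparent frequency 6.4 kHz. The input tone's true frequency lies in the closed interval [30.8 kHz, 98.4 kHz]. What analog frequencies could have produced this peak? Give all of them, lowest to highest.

Frequencies that alias to 6.4 kHz are k·fs ± 6.4 kHz for integer k ≥ 0.
k=0: 6.4 kHz.
k=1: 34.8 kHz, 47.6 kHz.
k=2: 76 kHz, 88.8 kHz.
k=3: 117.2 kHz, 130 kHz.
Within [30.8 kHz, 98.4 kHz]: 34.8 kHz, 47.6 kHz, 76 kHz, 88.8 kHz.

34.8 kHz, 47.6 kHz, 76 kHz, 88.8 kHz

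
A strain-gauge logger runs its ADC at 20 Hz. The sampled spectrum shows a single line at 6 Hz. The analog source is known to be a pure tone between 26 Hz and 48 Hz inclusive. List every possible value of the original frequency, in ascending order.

26 Hz, 34 Hz, 46 Hz

Frequencies that alias to 6 Hz are k·fs ± 6 Hz for integer k ≥ 0.
k=0: 6 Hz.
k=1: 14 Hz, 26 Hz.
k=2: 34 Hz, 46 Hz.
k=3: 54 Hz, 66 Hz.
Within [26 Hz, 48 Hz]: 26 Hz, 34 Hz, 46 Hz.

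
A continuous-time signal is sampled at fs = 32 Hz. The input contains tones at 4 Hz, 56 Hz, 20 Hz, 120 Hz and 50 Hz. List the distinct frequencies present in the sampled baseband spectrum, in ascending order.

4 Hz, 8 Hz, 12 Hz, 14 Hz

fs/2 = 16 Hz.
4 Hz ≤ fs/2 = 16 Hz, passes unchanged.
56 Hz mod fs = 24 Hz.
24 Hz > fs/2 = 16 Hz, folds to fs − 24 Hz = 8 Hz.
20 Hz > fs/2 = 16 Hz, folds to fs − 20 Hz = 12 Hz.
120 Hz mod fs = 24 Hz.
24 Hz > fs/2 = 16 Hz, folds to fs − 24 Hz = 8 Hz.
50 Hz mod fs = 18 Hz.
18 Hz > fs/2 = 16 Hz, folds to fs − 18 Hz = 14 Hz.
Distinct values: {4 Hz, 8 Hz, 12 Hz, 14 Hz}.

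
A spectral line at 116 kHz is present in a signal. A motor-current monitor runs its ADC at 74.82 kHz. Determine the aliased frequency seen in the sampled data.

116 kHz mod fs = 41.18 kHz.
41.18 kHz > fs/2 = 37.41 kHz, folds to fs − 41.18 kHz = 33.64 kHz.

33.64 kHz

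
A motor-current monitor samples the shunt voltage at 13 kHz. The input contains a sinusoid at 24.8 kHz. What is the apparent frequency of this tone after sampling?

1.2 kHz

24.8 kHz mod fs = 11.8 kHz.
11.8 kHz > fs/2 = 6.5 kHz, folds to fs − 11.8 kHz = 1.2 kHz.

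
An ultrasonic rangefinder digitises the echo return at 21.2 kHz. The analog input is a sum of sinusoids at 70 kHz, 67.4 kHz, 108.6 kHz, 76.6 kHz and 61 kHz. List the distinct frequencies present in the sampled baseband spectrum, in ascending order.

2.6 kHz, 3.8 kHz, 6.4 kHz, 8.2 kHz

fs/2 = 10.6 kHz.
70 kHz mod fs = 6.4 kHz.
6.4 kHz ≤ fs/2 = 10.6 kHz, appears at 6.4 kHz.
67.4 kHz mod fs = 3.8 kHz.
3.8 kHz ≤ fs/2 = 10.6 kHz, appears at 3.8 kHz.
108.6 kHz mod fs = 2.6 kHz.
2.6 kHz ≤ fs/2 = 10.6 kHz, appears at 2.6 kHz.
76.6 kHz mod fs = 13 kHz.
13 kHz > fs/2 = 10.6 kHz, folds to fs − 13 kHz = 8.2 kHz.
61 kHz mod fs = 18.6 kHz.
18.6 kHz > fs/2 = 10.6 kHz, folds to fs − 18.6 kHz = 2.6 kHz.
Distinct values: {2.6 kHz, 3.8 kHz, 6.4 kHz, 8.2 kHz}.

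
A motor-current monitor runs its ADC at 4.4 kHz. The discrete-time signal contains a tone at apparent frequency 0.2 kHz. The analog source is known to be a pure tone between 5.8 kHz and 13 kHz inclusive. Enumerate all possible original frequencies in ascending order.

8.6 kHz, 9 kHz, 13 kHz

Frequencies that alias to 0.2 kHz are k·fs ± 0.2 kHz for integer k ≥ 0.
k=0: 0.2 kHz.
k=1: 4.2 kHz, 4.6 kHz.
k=2: 8.6 kHz, 9 kHz.
k=3: 13 kHz, 13.4 kHz.
k=4: 17.4 kHz, 17.8 kHz.
Within [5.8 kHz, 13 kHz]: 8.6 kHz, 9 kHz, 13 kHz.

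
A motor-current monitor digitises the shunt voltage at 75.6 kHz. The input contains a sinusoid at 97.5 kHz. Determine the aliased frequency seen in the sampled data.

97.5 kHz mod fs = 21.9 kHz.
21.9 kHz ≤ fs/2 = 37.8 kHz, appears at 21.9 kHz.

21.9 kHz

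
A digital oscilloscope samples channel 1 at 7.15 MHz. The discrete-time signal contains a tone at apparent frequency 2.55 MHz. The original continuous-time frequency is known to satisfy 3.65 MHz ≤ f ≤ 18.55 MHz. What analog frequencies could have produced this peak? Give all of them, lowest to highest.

Frequencies that alias to 2.55 MHz are k·fs ± 2.55 MHz for integer k ≥ 0.
k=0: 2.55 MHz.
k=1: 4.6 MHz, 9.7 MHz.
k=2: 11.75 MHz, 16.85 MHz.
k=3: 18.9 MHz, 24 MHz.
Within [3.65 MHz, 18.55 MHz]: 4.6 MHz, 9.7 MHz, 11.75 MHz, 16.85 MHz.

4.6 MHz, 9.7 MHz, 11.75 MHz, 16.85 MHz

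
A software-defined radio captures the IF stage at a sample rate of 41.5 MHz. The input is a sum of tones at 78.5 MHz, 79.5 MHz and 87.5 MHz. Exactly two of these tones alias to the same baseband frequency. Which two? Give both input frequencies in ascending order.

78.5 MHz, 87.5 MHz

fs/2 = 20.75 MHz.
78.5 MHz mod fs = 37 MHz.
37 MHz > fs/2 = 20.75 MHz, folds to fs − 37 MHz = 4.5 MHz.
79.5 MHz mod fs = 38 MHz.
38 MHz > fs/2 = 20.75 MHz, folds to fs − 38 MHz = 3.5 MHz.
87.5 MHz mod fs = 4.5 MHz.
4.5 MHz ≤ fs/2 = 20.75 MHz, appears at 4.5 MHz.
78.5 MHz and 87.5 MHz both map to 4.5 MHz.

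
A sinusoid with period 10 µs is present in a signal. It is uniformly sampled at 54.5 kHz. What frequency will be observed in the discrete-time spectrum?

T = 10 µs → f = 1/T = 100 kHz.
100 kHz mod fs = 45.5 kHz.
45.5 kHz > fs/2 = 27.25 kHz, folds to fs − 45.5 kHz = 9 kHz.

9 kHz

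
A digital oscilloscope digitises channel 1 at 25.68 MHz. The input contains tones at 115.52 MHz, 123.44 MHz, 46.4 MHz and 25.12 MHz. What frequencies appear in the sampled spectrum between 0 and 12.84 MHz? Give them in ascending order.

fs/2 = 12.84 MHz.
115.52 MHz mod fs = 12.8 MHz.
12.8 MHz ≤ fs/2 = 12.84 MHz, appears at 12.8 MHz.
123.44 MHz mod fs = 20.72 MHz.
20.72 MHz > fs/2 = 12.84 MHz, folds to fs − 20.72 MHz = 4.96 MHz.
46.4 MHz mod fs = 20.72 MHz.
20.72 MHz > fs/2 = 12.84 MHz, folds to fs − 20.72 MHz = 4.96 MHz.
25.12 MHz > fs/2 = 12.84 MHz, folds to fs − 25.12 MHz = 0.56 MHz.
Distinct values: {0.56 MHz, 4.96 MHz, 12.8 MHz}.

0.56 MHz, 4.96 MHz, 12.8 MHz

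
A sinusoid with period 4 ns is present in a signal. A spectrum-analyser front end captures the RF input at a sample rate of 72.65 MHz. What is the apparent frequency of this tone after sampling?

T = 4 ns → f = 1/T = 250 MHz.
250 MHz mod fs = 32.05 MHz.
32.05 MHz ≤ fs/2 = 36.325 MHz, appears at 32.05 MHz.

32.05 MHz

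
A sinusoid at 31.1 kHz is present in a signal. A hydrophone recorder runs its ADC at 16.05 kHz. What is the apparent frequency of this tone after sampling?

1 kHz

31.1 kHz mod fs = 15.05 kHz.
15.05 kHz > fs/2 = 8.025 kHz, folds to fs − 15.05 kHz = 1 kHz.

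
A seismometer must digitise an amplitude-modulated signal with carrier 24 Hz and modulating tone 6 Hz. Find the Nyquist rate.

60 Hz

AM sidebands sit at fc ± fm = 18 Hz and 30 Hz.
Highest-frequency component: 30 Hz.
Nyquist rate = 2 × 30 Hz = 60 Hz.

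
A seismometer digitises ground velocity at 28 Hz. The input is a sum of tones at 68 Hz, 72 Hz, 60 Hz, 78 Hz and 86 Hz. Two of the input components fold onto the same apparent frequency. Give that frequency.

12 Hz

fs/2 = 14 Hz.
68 Hz mod fs = 12 Hz.
12 Hz ≤ fs/2 = 14 Hz, appears at 12 Hz.
72 Hz mod fs = 16 Hz.
16 Hz > fs/2 = 14 Hz, folds to fs − 16 Hz = 12 Hz.
60 Hz mod fs = 4 Hz.
4 Hz ≤ fs/2 = 14 Hz, appears at 4 Hz.
78 Hz mod fs = 22 Hz.
22 Hz > fs/2 = 14 Hz, folds to fs − 22 Hz = 6 Hz.
86 Hz mod fs = 2 Hz.
2 Hz ≤ fs/2 = 14 Hz, appears at 2 Hz.
68 Hz and 72 Hz both map to 12 Hz.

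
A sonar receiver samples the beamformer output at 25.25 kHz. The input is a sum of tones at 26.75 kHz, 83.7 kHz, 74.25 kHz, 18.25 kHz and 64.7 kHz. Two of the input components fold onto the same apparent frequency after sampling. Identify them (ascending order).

26.75 kHz, 74.25 kHz

fs/2 = 12.625 kHz.
26.75 kHz mod fs = 1.5 kHz.
1.5 kHz ≤ fs/2 = 12.625 kHz, appears at 1.5 kHz.
83.7 kHz mod fs = 7.95 kHz.
7.95 kHz ≤ fs/2 = 12.625 kHz, appears at 7.95 kHz.
74.25 kHz mod fs = 23.75 kHz.
23.75 kHz > fs/2 = 12.625 kHz, folds to fs − 23.75 kHz = 1.5 kHz.
18.25 kHz > fs/2 = 12.625 kHz, folds to fs − 18.25 kHz = 7 kHz.
64.7 kHz mod fs = 14.2 kHz.
14.2 kHz > fs/2 = 12.625 kHz, folds to fs − 14.2 kHz = 11.05 kHz.
26.75 kHz and 74.25 kHz both map to 1.5 kHz.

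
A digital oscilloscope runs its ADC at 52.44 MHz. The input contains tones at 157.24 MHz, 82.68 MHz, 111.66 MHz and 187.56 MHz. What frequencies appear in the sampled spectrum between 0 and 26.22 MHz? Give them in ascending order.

0.08 MHz, 6.78 MHz, 22.2 MHz

fs/2 = 26.22 MHz.
157.24 MHz mod fs = 52.36 MHz.
52.36 MHz > fs/2 = 26.22 MHz, folds to fs − 52.36 MHz = 0.08 MHz.
82.68 MHz mod fs = 30.24 MHz.
30.24 MHz > fs/2 = 26.22 MHz, folds to fs − 30.24 MHz = 22.2 MHz.
111.66 MHz mod fs = 6.78 MHz.
6.78 MHz ≤ fs/2 = 26.22 MHz, appears at 6.78 MHz.
187.56 MHz mod fs = 30.24 MHz.
30.24 MHz > fs/2 = 26.22 MHz, folds to fs − 30.24 MHz = 22.2 MHz.
Distinct values: {0.08 MHz, 6.78 MHz, 22.2 MHz}.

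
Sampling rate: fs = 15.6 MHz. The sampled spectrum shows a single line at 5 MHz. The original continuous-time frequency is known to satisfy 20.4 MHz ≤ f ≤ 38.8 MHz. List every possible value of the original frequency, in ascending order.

Frequencies that alias to 5 MHz are k·fs ± 5 MHz for integer k ≥ 0.
k=0: 5 MHz.
k=1: 10.6 MHz, 20.6 MHz.
k=2: 26.2 MHz, 36.2 MHz.
k=3: 41.8 MHz, 51.8 MHz.
Within [20.4 MHz, 38.8 MHz]: 20.6 MHz, 26.2 MHz, 36.2 MHz.

20.6 MHz, 26.2 MHz, 36.2 MHz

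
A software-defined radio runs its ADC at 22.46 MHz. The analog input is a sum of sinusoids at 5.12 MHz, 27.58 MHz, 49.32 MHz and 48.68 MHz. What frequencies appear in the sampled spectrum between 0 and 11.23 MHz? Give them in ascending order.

3.76 MHz, 4.4 MHz, 5.12 MHz

fs/2 = 11.23 MHz.
5.12 MHz ≤ fs/2 = 11.23 MHz, passes unchanged.
27.58 MHz mod fs = 5.12 MHz.
5.12 MHz ≤ fs/2 = 11.23 MHz, appears at 5.12 MHz.
49.32 MHz mod fs = 4.4 MHz.
4.4 MHz ≤ fs/2 = 11.23 MHz, appears at 4.4 MHz.
48.68 MHz mod fs = 3.76 MHz.
3.76 MHz ≤ fs/2 = 11.23 MHz, appears at 3.76 MHz.
Distinct values: {3.76 MHz, 4.4 MHz, 5.12 MHz}.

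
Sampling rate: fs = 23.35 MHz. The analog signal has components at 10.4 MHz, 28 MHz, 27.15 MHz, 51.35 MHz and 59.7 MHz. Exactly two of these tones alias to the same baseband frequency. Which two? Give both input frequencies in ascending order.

fs/2 = 11.675 MHz.
10.4 MHz ≤ fs/2 = 11.675 MHz, passes unchanged.
28 MHz mod fs = 4.65 MHz.
4.65 MHz ≤ fs/2 = 11.675 MHz, appears at 4.65 MHz.
27.15 MHz mod fs = 3.8 MHz.
3.8 MHz ≤ fs/2 = 11.675 MHz, appears at 3.8 MHz.
51.35 MHz mod fs = 4.65 MHz.
4.65 MHz ≤ fs/2 = 11.675 MHz, appears at 4.65 MHz.
59.7 MHz mod fs = 13 MHz.
13 MHz > fs/2 = 11.675 MHz, folds to fs − 13 MHz = 10.35 MHz.
28 MHz and 51.35 MHz both map to 4.65 MHz.

28 MHz, 51.35 MHz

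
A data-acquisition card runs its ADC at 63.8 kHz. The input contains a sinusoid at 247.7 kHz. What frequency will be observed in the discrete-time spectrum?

247.7 kHz mod fs = 56.3 kHz.
56.3 kHz > fs/2 = 31.9 kHz, folds to fs − 56.3 kHz = 7.5 kHz.

7.5 kHz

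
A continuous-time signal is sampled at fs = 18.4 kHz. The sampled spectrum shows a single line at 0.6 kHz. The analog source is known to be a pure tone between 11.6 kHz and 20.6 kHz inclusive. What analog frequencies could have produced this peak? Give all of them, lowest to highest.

17.8 kHz, 19 kHz

Frequencies that alias to 0.6 kHz are k·fs ± 0.6 kHz for integer k ≥ 0.
k=0: 0.6 kHz.
k=1: 17.8 kHz, 19 kHz.
k=2: 36.2 kHz, 37.4 kHz.
Within [11.6 kHz, 20.6 kHz]: 17.8 kHz, 19 kHz.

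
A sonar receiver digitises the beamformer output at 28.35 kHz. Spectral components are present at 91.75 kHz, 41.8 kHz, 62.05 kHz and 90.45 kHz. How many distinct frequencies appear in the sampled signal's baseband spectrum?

fs/2 = 14.175 kHz.
91.75 kHz mod fs = 6.7 kHz.
6.7 kHz ≤ fs/2 = 14.175 kHz, appears at 6.7 kHz.
41.8 kHz mod fs = 13.45 kHz.
13.45 kHz ≤ fs/2 = 14.175 kHz, appears at 13.45 kHz.
62.05 kHz mod fs = 5.35 kHz.
5.35 kHz ≤ fs/2 = 14.175 kHz, appears at 5.35 kHz.
90.45 kHz mod fs = 5.4 kHz.
5.4 kHz ≤ fs/2 = 14.175 kHz, appears at 5.4 kHz.
Distinct values: {5.35 kHz, 5.4 kHz, 6.7 kHz, 13.45 kHz} → 4.

4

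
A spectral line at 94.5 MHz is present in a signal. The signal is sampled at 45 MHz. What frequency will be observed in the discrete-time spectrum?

4.5 MHz

94.5 MHz mod fs = 4.5 MHz.
4.5 MHz ≤ fs/2 = 22.5 MHz, appears at 4.5 MHz.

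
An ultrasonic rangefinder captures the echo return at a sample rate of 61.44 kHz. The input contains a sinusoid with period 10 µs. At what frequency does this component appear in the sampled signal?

22.88 kHz

T = 10 µs → f = 1/T = 100 kHz.
100 kHz mod fs = 38.56 kHz.
38.56 kHz > fs/2 = 30.72 kHz, folds to fs − 38.56 kHz = 22.88 kHz.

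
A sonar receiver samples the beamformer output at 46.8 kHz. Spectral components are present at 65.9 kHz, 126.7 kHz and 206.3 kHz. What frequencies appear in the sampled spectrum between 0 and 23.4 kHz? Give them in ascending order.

fs/2 = 23.4 kHz.
65.9 kHz mod fs = 19.1 kHz.
19.1 kHz ≤ fs/2 = 23.4 kHz, appears at 19.1 kHz.
126.7 kHz mod fs = 33.1 kHz.
33.1 kHz > fs/2 = 23.4 kHz, folds to fs − 33.1 kHz = 13.7 kHz.
206.3 kHz mod fs = 19.1 kHz.
19.1 kHz ≤ fs/2 = 23.4 kHz, appears at 19.1 kHz.
Distinct values: {13.7 kHz, 19.1 kHz}.

13.7 kHz, 19.1 kHz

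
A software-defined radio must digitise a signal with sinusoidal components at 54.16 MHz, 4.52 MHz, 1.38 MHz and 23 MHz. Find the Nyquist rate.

Highest-frequency component: 54.16 MHz.
Nyquist rate = 2 × 54.16 MHz = 108.32 MHz.

108.32 MHz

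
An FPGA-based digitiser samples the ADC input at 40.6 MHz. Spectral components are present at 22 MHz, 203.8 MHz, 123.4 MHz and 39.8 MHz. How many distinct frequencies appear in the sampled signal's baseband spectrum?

fs/2 = 20.3 MHz.
22 MHz > fs/2 = 20.3 MHz, folds to fs − 22 MHz = 18.6 MHz.
203.8 MHz mod fs = 0.8 MHz.
0.8 MHz ≤ fs/2 = 20.3 MHz, appears at 0.8 MHz.
123.4 MHz mod fs = 1.6 MHz.
1.6 MHz ≤ fs/2 = 20.3 MHz, appears at 1.6 MHz.
39.8 MHz > fs/2 = 20.3 MHz, folds to fs − 39.8 MHz = 0.8 MHz.
Distinct values: {0.8 MHz, 1.6 MHz, 18.6 MHz} → 3.

3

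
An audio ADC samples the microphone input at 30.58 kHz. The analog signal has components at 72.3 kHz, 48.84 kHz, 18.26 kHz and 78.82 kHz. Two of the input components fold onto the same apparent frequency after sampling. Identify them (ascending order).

18.26 kHz, 48.84 kHz

fs/2 = 15.29 kHz.
72.3 kHz mod fs = 11.14 kHz.
11.14 kHz ≤ fs/2 = 15.29 kHz, appears at 11.14 kHz.
48.84 kHz mod fs = 18.26 kHz.
18.26 kHz > fs/2 = 15.29 kHz, folds to fs − 18.26 kHz = 12.32 kHz.
18.26 kHz > fs/2 = 15.29 kHz, folds to fs − 18.26 kHz = 12.32 kHz.
78.82 kHz mod fs = 17.66 kHz.
17.66 kHz > fs/2 = 15.29 kHz, folds to fs − 17.66 kHz = 12.92 kHz.
18.26 kHz and 48.84 kHz both map to 12.32 kHz.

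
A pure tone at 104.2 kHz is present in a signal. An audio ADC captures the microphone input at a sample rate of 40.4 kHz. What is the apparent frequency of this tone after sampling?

104.2 kHz mod fs = 23.4 kHz.
23.4 kHz > fs/2 = 20.2 kHz, folds to fs − 23.4 kHz = 17 kHz.

17 kHz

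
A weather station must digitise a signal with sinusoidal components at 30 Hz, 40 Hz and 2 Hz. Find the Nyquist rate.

80 Hz

Highest-frequency component: 40 Hz.
Nyquist rate = 2 × 40 Hz = 80 Hz.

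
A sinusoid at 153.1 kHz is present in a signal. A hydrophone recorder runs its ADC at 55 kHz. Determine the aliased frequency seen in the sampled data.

153.1 kHz mod fs = 43.1 kHz.
43.1 kHz > fs/2 = 27.5 kHz, folds to fs − 43.1 kHz = 11.9 kHz.

11.9 kHz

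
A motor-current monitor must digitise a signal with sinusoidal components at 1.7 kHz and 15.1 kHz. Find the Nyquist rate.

Highest-frequency component: 15.1 kHz.
Nyquist rate = 2 × 15.1 kHz = 30.2 kHz.

30.2 kHz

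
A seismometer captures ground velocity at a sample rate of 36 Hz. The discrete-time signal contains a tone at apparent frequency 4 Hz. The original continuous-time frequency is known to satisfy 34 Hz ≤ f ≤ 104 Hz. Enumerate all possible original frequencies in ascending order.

Frequencies that alias to 4 Hz are k·fs ± 4 Hz for integer k ≥ 0.
k=0: 4 Hz.
k=1: 32 Hz, 40 Hz.
k=2: 68 Hz, 76 Hz.
k=3: 104 Hz, 112 Hz.
k=4: 140 Hz, 148 Hz.
Within [34 Hz, 104 Hz]: 40 Hz, 68 Hz, 76 Hz, 104 Hz.

40 Hz, 68 Hz, 76 Hz, 104 Hz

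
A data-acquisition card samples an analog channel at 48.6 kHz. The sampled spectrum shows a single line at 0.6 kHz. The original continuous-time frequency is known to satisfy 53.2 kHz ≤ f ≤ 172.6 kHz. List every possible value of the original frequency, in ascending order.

96.6 kHz, 97.8 kHz, 145.2 kHz, 146.4 kHz

Frequencies that alias to 0.6 kHz are k·fs ± 0.6 kHz for integer k ≥ 0.
k=0: 0.6 kHz.
k=1: 48 kHz, 49.2 kHz.
k=2: 96.6 kHz, 97.8 kHz.
k=3: 145.2 kHz, 146.4 kHz.
k=4: 193.8 kHz, 195 kHz.
Within [53.2 kHz, 172.6 kHz]: 96.6 kHz, 97.8 kHz, 145.2 kHz, 146.4 kHz.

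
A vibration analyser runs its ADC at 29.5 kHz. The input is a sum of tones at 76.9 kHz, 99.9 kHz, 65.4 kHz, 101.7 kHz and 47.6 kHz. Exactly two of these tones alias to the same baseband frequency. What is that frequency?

fs/2 = 14.75 kHz.
76.9 kHz mod fs = 17.9 kHz.
17.9 kHz > fs/2 = 14.75 kHz, folds to fs − 17.9 kHz = 11.6 kHz.
99.9 kHz mod fs = 11.4 kHz.
11.4 kHz ≤ fs/2 = 14.75 kHz, appears at 11.4 kHz.
65.4 kHz mod fs = 6.4 kHz.
6.4 kHz ≤ fs/2 = 14.75 kHz, appears at 6.4 kHz.
101.7 kHz mod fs = 13.2 kHz.
13.2 kHz ≤ fs/2 = 14.75 kHz, appears at 13.2 kHz.
47.6 kHz mod fs = 18.1 kHz.
18.1 kHz > fs/2 = 14.75 kHz, folds to fs − 18.1 kHz = 11.4 kHz.
47.6 kHz and 99.9 kHz both map to 11.4 kHz.

11.4 kHz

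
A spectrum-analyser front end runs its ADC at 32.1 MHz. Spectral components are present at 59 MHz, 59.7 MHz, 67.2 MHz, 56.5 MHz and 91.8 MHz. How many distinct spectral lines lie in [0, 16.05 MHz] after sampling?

fs/2 = 16.05 MHz.
59 MHz mod fs = 26.9 MHz.
26.9 MHz > fs/2 = 16.05 MHz, folds to fs − 26.9 MHz = 5.2 MHz.
59.7 MHz mod fs = 27.6 MHz.
27.6 MHz > fs/2 = 16.05 MHz, folds to fs − 27.6 MHz = 4.5 MHz.
67.2 MHz mod fs = 3 MHz.
3 MHz ≤ fs/2 = 16.05 MHz, appears at 3 MHz.
56.5 MHz mod fs = 24.4 MHz.
24.4 MHz > fs/2 = 16.05 MHz, folds to fs − 24.4 MHz = 7.7 MHz.
91.8 MHz mod fs = 27.6 MHz.
27.6 MHz > fs/2 = 16.05 MHz, folds to fs − 27.6 MHz = 4.5 MHz.
Distinct values: {3 MHz, 4.5 MHz, 5.2 MHz, 7.7 MHz} → 4.

4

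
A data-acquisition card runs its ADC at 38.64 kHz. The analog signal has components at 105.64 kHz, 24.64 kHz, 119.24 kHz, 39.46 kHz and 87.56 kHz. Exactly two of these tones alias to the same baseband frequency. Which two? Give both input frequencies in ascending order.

fs/2 = 19.32 kHz.
105.64 kHz mod fs = 28.36 kHz.
28.36 kHz > fs/2 = 19.32 kHz, folds to fs − 28.36 kHz = 10.28 kHz.
24.64 kHz > fs/2 = 19.32 kHz, folds to fs − 24.64 kHz = 14 kHz.
119.24 kHz mod fs = 3.32 kHz.
3.32 kHz ≤ fs/2 = 19.32 kHz, appears at 3.32 kHz.
39.46 kHz mod fs = 0.82 kHz.
0.82 kHz ≤ fs/2 = 19.32 kHz, appears at 0.82 kHz.
87.56 kHz mod fs = 10.28 kHz.
10.28 kHz ≤ fs/2 = 19.32 kHz, appears at 10.28 kHz.
87.56 kHz and 105.64 kHz both map to 10.28 kHz.

87.56 kHz, 105.64 kHz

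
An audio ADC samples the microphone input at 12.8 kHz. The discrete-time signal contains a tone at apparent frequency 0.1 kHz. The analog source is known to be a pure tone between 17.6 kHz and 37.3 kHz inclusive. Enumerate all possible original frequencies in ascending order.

Frequencies that alias to 0.1 kHz are k·fs ± 0.1 kHz for integer k ≥ 0.
k=0: 0.1 kHz.
k=1: 12.7 kHz, 12.9 kHz.
k=2: 25.5 kHz, 25.7 kHz.
k=3: 38.3 kHz, 38.5 kHz.
Within [17.6 kHz, 37.3 kHz]: 25.5 kHz, 25.7 kHz.

25.5 kHz, 25.7 kHz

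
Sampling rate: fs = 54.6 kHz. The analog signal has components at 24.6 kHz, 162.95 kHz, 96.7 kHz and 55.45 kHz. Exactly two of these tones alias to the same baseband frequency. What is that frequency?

0.85 kHz

fs/2 = 27.3 kHz.
24.6 kHz ≤ fs/2 = 27.3 kHz, passes unchanged.
162.95 kHz mod fs = 53.75 kHz.
53.75 kHz > fs/2 = 27.3 kHz, folds to fs − 53.75 kHz = 0.85 kHz.
96.7 kHz mod fs = 42.1 kHz.
42.1 kHz > fs/2 = 27.3 kHz, folds to fs − 42.1 kHz = 12.5 kHz.
55.45 kHz mod fs = 0.85 kHz.
0.85 kHz ≤ fs/2 = 27.3 kHz, appears at 0.85 kHz.
55.45 kHz and 162.95 kHz both map to 0.85 kHz.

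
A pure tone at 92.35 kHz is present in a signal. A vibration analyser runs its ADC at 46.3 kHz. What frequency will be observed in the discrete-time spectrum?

92.35 kHz mod fs = 46.05 kHz.
46.05 kHz > fs/2 = 23.15 kHz, folds to fs − 46.05 kHz = 0.25 kHz.

0.25 kHz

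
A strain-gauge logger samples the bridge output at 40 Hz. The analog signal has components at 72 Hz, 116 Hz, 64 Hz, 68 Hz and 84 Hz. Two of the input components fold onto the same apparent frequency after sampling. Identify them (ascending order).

fs/2 = 20 Hz.
72 Hz mod fs = 32 Hz.
32 Hz > fs/2 = 20 Hz, folds to fs − 32 Hz = 8 Hz.
116 Hz mod fs = 36 Hz.
36 Hz > fs/2 = 20 Hz, folds to fs − 36 Hz = 4 Hz.
64 Hz mod fs = 24 Hz.
24 Hz > fs/2 = 20 Hz, folds to fs − 24 Hz = 16 Hz.
68 Hz mod fs = 28 Hz.
28 Hz > fs/2 = 20 Hz, folds to fs − 28 Hz = 12 Hz.
84 Hz mod fs = 4 Hz.
4 Hz ≤ fs/2 = 20 Hz, appears at 4 Hz.
84 Hz and 116 Hz both map to 4 Hz.

84 Hz, 116 Hz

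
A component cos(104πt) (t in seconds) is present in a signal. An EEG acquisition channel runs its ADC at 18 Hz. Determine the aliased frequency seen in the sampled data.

ω = 104π rad/s → f = ω/(2π) = 52 Hz.
52 Hz mod fs = 16 Hz.
16 Hz > fs/2 = 9 Hz, folds to fs − 16 Hz = 2 Hz.

2 Hz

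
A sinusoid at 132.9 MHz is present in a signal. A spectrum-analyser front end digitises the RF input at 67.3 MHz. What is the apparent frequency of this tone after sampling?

132.9 MHz mod fs = 65.6 MHz.
65.6 MHz > fs/2 = 33.65 MHz, folds to fs − 65.6 MHz = 1.7 MHz.

1.7 MHz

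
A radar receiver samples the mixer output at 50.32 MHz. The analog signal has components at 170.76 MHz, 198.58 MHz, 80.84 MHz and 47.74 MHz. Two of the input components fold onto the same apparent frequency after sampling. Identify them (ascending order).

fs/2 = 25.16 MHz.
170.76 MHz mod fs = 19.8 MHz.
19.8 MHz ≤ fs/2 = 25.16 MHz, appears at 19.8 MHz.
198.58 MHz mod fs = 47.62 MHz.
47.62 MHz > fs/2 = 25.16 MHz, folds to fs − 47.62 MHz = 2.7 MHz.
80.84 MHz mod fs = 30.52 MHz.
30.52 MHz > fs/2 = 25.16 MHz, folds to fs − 30.52 MHz = 19.8 MHz.
47.74 MHz > fs/2 = 25.16 MHz, folds to fs − 47.74 MHz = 2.58 MHz.
80.84 MHz and 170.76 MHz both map to 19.8 MHz.

80.84 MHz, 170.76 MHz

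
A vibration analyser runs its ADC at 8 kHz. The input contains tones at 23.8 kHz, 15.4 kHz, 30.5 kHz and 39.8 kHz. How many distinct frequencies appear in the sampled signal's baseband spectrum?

fs/2 = 4 kHz.
23.8 kHz mod fs = 7.8 kHz.
7.8 kHz > fs/2 = 4 kHz, folds to fs − 7.8 kHz = 0.2 kHz.
15.4 kHz mod fs = 7.4 kHz.
7.4 kHz > fs/2 = 4 kHz, folds to fs − 7.4 kHz = 0.6 kHz.
30.5 kHz mod fs = 6.5 kHz.
6.5 kHz > fs/2 = 4 kHz, folds to fs − 6.5 kHz = 1.5 kHz.
39.8 kHz mod fs = 7.8 kHz.
7.8 kHz > fs/2 = 4 kHz, folds to fs − 7.8 kHz = 0.2 kHz.
Distinct values: {0.2 kHz, 0.6 kHz, 1.5 kHz} → 3.

3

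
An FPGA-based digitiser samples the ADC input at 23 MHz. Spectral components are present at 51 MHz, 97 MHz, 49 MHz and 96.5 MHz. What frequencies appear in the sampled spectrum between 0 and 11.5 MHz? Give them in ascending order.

fs/2 = 11.5 MHz.
51 MHz mod fs = 5 MHz.
5 MHz ≤ fs/2 = 11.5 MHz, appears at 5 MHz.
97 MHz mod fs = 5 MHz.
5 MHz ≤ fs/2 = 11.5 MHz, appears at 5 MHz.
49 MHz mod fs = 3 MHz.
3 MHz ≤ fs/2 = 11.5 MHz, appears at 3 MHz.
96.5 MHz mod fs = 4.5 MHz.
4.5 MHz ≤ fs/2 = 11.5 MHz, appears at 4.5 MHz.
Distinct values: {3 MHz, 4.5 MHz, 5 MHz}.

3 MHz, 4.5 MHz, 5 MHz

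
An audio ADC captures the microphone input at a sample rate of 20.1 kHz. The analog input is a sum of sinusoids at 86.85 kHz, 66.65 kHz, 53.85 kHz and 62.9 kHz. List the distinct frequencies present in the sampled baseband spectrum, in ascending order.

2.6 kHz, 6.35 kHz, 6.45 kHz

fs/2 = 10.05 kHz.
86.85 kHz mod fs = 6.45 kHz.
6.45 kHz ≤ fs/2 = 10.05 kHz, appears at 6.45 kHz.
66.65 kHz mod fs = 6.35 kHz.
6.35 kHz ≤ fs/2 = 10.05 kHz, appears at 6.35 kHz.
53.85 kHz mod fs = 13.65 kHz.
13.65 kHz > fs/2 = 10.05 kHz, folds to fs − 13.65 kHz = 6.45 kHz.
62.9 kHz mod fs = 2.6 kHz.
2.6 kHz ≤ fs/2 = 10.05 kHz, appears at 2.6 kHz.
Distinct values: {2.6 kHz, 6.35 kHz, 6.45 kHz}.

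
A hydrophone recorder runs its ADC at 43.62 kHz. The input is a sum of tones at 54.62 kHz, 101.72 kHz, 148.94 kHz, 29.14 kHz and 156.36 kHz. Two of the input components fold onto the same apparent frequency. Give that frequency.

14.48 kHz

fs/2 = 21.81 kHz.
54.62 kHz mod fs = 11 kHz.
11 kHz ≤ fs/2 = 21.81 kHz, appears at 11 kHz.
101.72 kHz mod fs = 14.48 kHz.
14.48 kHz ≤ fs/2 = 21.81 kHz, appears at 14.48 kHz.
148.94 kHz mod fs = 18.08 kHz.
18.08 kHz ≤ fs/2 = 21.81 kHz, appears at 18.08 kHz.
29.14 kHz > fs/2 = 21.81 kHz, folds to fs − 29.14 kHz = 14.48 kHz.
156.36 kHz mod fs = 25.5 kHz.
25.5 kHz > fs/2 = 21.81 kHz, folds to fs − 25.5 kHz = 18.12 kHz.
29.14 kHz and 101.72 kHz both map to 14.48 kHz.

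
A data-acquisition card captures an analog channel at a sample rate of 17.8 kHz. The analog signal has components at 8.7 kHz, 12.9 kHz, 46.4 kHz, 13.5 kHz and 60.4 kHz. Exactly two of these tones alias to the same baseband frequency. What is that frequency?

fs/2 = 8.9 kHz.
8.7 kHz ≤ fs/2 = 8.9 kHz, passes unchanged.
12.9 kHz > fs/2 = 8.9 kHz, folds to fs − 12.9 kHz = 4.9 kHz.
46.4 kHz mod fs = 10.8 kHz.
10.8 kHz > fs/2 = 8.9 kHz, folds to fs − 10.8 kHz = 7 kHz.
13.5 kHz > fs/2 = 8.9 kHz, folds to fs − 13.5 kHz = 4.3 kHz.
60.4 kHz mod fs = 7 kHz.
7 kHz ≤ fs/2 = 8.9 kHz, appears at 7 kHz.
46.4 kHz and 60.4 kHz both map to 7 kHz.

7 kHz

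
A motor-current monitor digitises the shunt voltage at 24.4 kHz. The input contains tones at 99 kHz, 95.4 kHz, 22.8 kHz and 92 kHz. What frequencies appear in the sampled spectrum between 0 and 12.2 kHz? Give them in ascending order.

1.4 kHz, 1.6 kHz, 2.2 kHz, 5.6 kHz

fs/2 = 12.2 kHz.
99 kHz mod fs = 1.4 kHz.
1.4 kHz ≤ fs/2 = 12.2 kHz, appears at 1.4 kHz.
95.4 kHz mod fs = 22.2 kHz.
22.2 kHz > fs/2 = 12.2 kHz, folds to fs − 22.2 kHz = 2.2 kHz.
22.8 kHz > fs/2 = 12.2 kHz, folds to fs − 22.8 kHz = 1.6 kHz.
92 kHz mod fs = 18.8 kHz.
18.8 kHz > fs/2 = 12.2 kHz, folds to fs − 18.8 kHz = 5.6 kHz.
Distinct values: {1.4 kHz, 1.6 kHz, 2.2 kHz, 5.6 kHz}.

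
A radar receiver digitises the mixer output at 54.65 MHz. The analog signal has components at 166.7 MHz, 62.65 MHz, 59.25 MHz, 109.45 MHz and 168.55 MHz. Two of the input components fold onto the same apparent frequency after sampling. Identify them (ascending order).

59.25 MHz, 168.55 MHz

fs/2 = 27.325 MHz.
166.7 MHz mod fs = 2.75 MHz.
2.75 MHz ≤ fs/2 = 27.325 MHz, appears at 2.75 MHz.
62.65 MHz mod fs = 8 MHz.
8 MHz ≤ fs/2 = 27.325 MHz, appears at 8 MHz.
59.25 MHz mod fs = 4.6 MHz.
4.6 MHz ≤ fs/2 = 27.325 MHz, appears at 4.6 MHz.
109.45 MHz mod fs = 0.15 MHz.
0.15 MHz ≤ fs/2 = 27.325 MHz, appears at 0.15 MHz.
168.55 MHz mod fs = 4.6 MHz.
4.6 MHz ≤ fs/2 = 27.325 MHz, appears at 4.6 MHz.
59.25 MHz and 168.55 MHz both map to 4.6 MHz.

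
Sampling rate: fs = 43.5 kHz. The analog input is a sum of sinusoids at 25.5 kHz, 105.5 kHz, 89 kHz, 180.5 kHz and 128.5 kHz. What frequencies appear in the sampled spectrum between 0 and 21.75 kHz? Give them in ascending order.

fs/2 = 21.75 kHz.
25.5 kHz > fs/2 = 21.75 kHz, folds to fs − 25.5 kHz = 18 kHz.
105.5 kHz mod fs = 18.5 kHz.
18.5 kHz ≤ fs/2 = 21.75 kHz, appears at 18.5 kHz.
89 kHz mod fs = 2 kHz.
2 kHz ≤ fs/2 = 21.75 kHz, appears at 2 kHz.
180.5 kHz mod fs = 6.5 kHz.
6.5 kHz ≤ fs/2 = 21.75 kHz, appears at 6.5 kHz.
128.5 kHz mod fs = 41.5 kHz.
41.5 kHz > fs/2 = 21.75 kHz, folds to fs − 41.5 kHz = 2 kHz.
Distinct values: {2 kHz, 6.5 kHz, 18 kHz, 18.5 kHz}.

2 kHz, 6.5 kHz, 18 kHz, 18.5 kHz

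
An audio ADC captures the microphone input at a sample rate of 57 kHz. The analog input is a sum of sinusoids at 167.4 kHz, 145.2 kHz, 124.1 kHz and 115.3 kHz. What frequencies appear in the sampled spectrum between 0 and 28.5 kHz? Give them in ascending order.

1.3 kHz, 3.6 kHz, 10.1 kHz, 25.8 kHz

fs/2 = 28.5 kHz.
167.4 kHz mod fs = 53.4 kHz.
53.4 kHz > fs/2 = 28.5 kHz, folds to fs − 53.4 kHz = 3.6 kHz.
145.2 kHz mod fs = 31.2 kHz.
31.2 kHz > fs/2 = 28.5 kHz, folds to fs − 31.2 kHz = 25.8 kHz.
124.1 kHz mod fs = 10.1 kHz.
10.1 kHz ≤ fs/2 = 28.5 kHz, appears at 10.1 kHz.
115.3 kHz mod fs = 1.3 kHz.
1.3 kHz ≤ fs/2 = 28.5 kHz, appears at 1.3 kHz.
Distinct values: {1.3 kHz, 3.6 kHz, 10.1 kHz, 25.8 kHz}.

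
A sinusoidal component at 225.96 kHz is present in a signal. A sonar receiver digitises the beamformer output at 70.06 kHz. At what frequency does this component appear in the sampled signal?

225.96 kHz mod fs = 15.78 kHz.
15.78 kHz ≤ fs/2 = 35.03 kHz, appears at 15.78 kHz.

15.78 kHz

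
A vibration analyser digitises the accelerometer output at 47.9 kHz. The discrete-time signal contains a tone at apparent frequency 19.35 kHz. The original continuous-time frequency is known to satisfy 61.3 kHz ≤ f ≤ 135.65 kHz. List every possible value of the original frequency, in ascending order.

Frequencies that alias to 19.35 kHz are k·fs ± 19.35 kHz for integer k ≥ 0.
k=0: 19.35 kHz.
k=1: 28.55 kHz, 67.25 kHz.
k=2: 76.45 kHz, 115.15 kHz.
k=3: 124.35 kHz, 163.05 kHz.
k=4: 172.25 kHz, 210.95 kHz.
Within [61.3 kHz, 135.65 kHz]: 67.25 kHz, 76.45 kHz, 115.15 kHz, 124.35 kHz.

67.25 kHz, 76.45 kHz, 115.15 kHz, 124.35 kHz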